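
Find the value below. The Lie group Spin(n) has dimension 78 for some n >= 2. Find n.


dim Spin(n) = dim so(n) = n(n-1)/2.
Solve n(n-1)/2 = 78, i.e. n^2 - n - 156 = 0.
Discriminant = 1 + 8*78 = 625
n = (1 + sqrt(625))/2 = (1 + 25)/2 = 13


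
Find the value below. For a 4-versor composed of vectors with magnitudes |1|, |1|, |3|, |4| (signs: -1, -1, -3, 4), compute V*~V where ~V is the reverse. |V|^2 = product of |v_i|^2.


Each vector v_i has |v_i|^2 = s_i^2
Squared scales: (-1)^2 = 1, (-1)^2 = 1, (-3)^2 = 9, 4^2 = 16
|V|^2 = 1 * 1 * 9 * 16
= 144


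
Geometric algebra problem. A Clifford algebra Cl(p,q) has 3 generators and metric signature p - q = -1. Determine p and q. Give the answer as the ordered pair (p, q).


We need p + q = 3 and p - q = -1.
Adding: 2p = 3 + (-1) = 2, so p = 1.
Then q = 3 - 1 = 2.
(p, q) = (1, 2)


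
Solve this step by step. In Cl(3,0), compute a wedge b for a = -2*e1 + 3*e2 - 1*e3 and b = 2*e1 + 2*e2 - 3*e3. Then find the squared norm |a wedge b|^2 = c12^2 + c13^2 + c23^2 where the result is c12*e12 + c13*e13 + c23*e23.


a wedge b = (a1*b2 - a2*b1)*e12 + (a1*b3 - a3*b1)*e13 + (a2*b3 - a3*b2)*e23
e12 coeff: (-2)*2 - 3*2 = -4 - 6 = -10
e13 coeff: (-2)*(-3) - (-1)*2 = 6 - (-2) = 8
e23 coeff: 3*(-3) - (-1)*2 = -9 - (-2) = -7
|a wedge b|^2 = (-10)^2 + 8^2 + (-7)^2
= 100 + 64 + 49
= 213


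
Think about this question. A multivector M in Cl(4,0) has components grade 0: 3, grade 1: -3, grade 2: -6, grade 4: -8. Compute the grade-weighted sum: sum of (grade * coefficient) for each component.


Grade-weighted sum = sum of grade_k * coefficient_k
0*3 = 0
1*(-3) = -3
2*(-6) = -12
4*(-8) = -32
Total = 0 + (-3) + (-12) + (-32) = -47


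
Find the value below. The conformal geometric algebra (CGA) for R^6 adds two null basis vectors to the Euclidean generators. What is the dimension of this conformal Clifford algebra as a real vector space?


The conformal model of R^6 uses Cl(7,1): the 6 Euclidean generators plus two extra orthogonal generators e+ (e+^2 = +1) and e- (e-^2 = -1), from which the null vectors e0, einf are built.
Number of generators m = 6 + 2 = 8.
dim Cl(p,q) = 2^m = 2^8 = 256


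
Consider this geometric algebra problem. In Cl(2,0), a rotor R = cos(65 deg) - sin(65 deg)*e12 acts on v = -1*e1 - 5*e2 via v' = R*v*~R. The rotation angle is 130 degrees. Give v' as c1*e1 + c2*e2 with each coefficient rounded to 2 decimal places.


Rotor R = cos(65deg) - sin(65deg)*e12
Rotation angle theta = 2 * 65 = 130 degrees
v' = R*v*~R rotates v by theta.
cos(130deg) = -0.6428, sin(130deg) = 0.7660
v'_1 = -1*cos(130deg) - (-5)*sin(130deg)
= -1*(-0.6428) - (-5)*0.7660
= 4.47
v'_2 = -1*sin(130deg) + (-5)*cos(130deg)
= -1*0.7660 + (-5)*(-0.6428)
= 2.45
v' = 4.47*e1 + 2.45*e2


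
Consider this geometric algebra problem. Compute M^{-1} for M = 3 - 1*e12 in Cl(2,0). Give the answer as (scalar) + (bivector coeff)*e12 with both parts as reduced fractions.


M = 3 - 1*e12, where e12^2 = -1.
Since M commutes with its reverse ~M = a - b*e12, M * ~M = a^2 - b^2*e12^2 = a^2 + b^2.
So M^{-1} = ~M / (a^2 + b^2) = (a - b*e12)/(a^2 + b^2).
a^2 + b^2 = 9 + 1 = 10
Scalar part = 3/10 = 3/10
Bivector coeff = 1/10 = 1/10
M^{-1} = 3/10 + 1/10*e12


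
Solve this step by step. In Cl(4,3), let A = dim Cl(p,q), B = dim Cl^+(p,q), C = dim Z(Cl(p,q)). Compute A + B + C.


n = 4 + 3 = 7
Total dim = 2^7 = 128
Even subalgebra dim = 2^6 = 64
n is odd, so center dim = 2
Sum = 128 + 64 + 2 = 194


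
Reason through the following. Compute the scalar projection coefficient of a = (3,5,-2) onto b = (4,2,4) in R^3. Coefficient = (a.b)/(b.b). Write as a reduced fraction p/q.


Projection coefficient = (a . b) / (b . b)
a . b = 3*4 + 5*2 + (-2)*4
= 12 + 10 + (-8) = 14
b . b = 4^2 + 2^2 + 4^2
= 16 + 4 + 16 = 36
Coefficient = 14/36
In lowest terms: 7/18


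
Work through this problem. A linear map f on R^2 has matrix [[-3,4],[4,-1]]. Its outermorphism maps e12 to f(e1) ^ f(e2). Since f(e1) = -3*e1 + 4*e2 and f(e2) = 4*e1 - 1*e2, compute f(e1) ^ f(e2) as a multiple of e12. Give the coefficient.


The outermorphism of a linear map f sends e1^e2 to f(e1)^f(e2).
f(e1) = -3*e1 + 4*e2
f(e2) = 4*e1 - 1*e2
f(e1) ^ f(e2) = (-3*e1 + 4*e2) ^ (4*e1 - 1*e2)
= (-3)*(-1)*e12 + 4*4*e21
= (3 - 16)*e12
= -13*e12
Coefficient = -13


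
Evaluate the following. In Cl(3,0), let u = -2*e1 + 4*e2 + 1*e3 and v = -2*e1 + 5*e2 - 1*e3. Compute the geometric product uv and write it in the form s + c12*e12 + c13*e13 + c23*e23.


In Cl(3,0): e_i^2 = 1, e_ie_j = -e_je_i for i != j.
Scalar part = u . v = (-2)*(-2) + 4*5 + 1*(-1)
= 4 + 20 + (-1) = 23
e12 coeff = (-2)*5 - 4*(-2) = -10 - (-8) = -2
e13 coeff = (-2)*(-1) - 1*(-2) = 2 - (-2) = 4
e23 coeff = 4*(-1) - 1*5 = -4 - 5 = -9
uv = 23 - 2*e12 + 4*e13 - 9*e23


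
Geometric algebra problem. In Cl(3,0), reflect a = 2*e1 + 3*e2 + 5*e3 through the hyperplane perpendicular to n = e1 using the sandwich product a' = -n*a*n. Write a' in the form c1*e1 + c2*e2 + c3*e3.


Reflection formula: a' = -n*a*n, with n = e1 (unit vector, n^2 = 1).
For reflection through hyperplane perp to e1:
The component along e1 flips sign, others stay.
a = (2, 3, 5)
a' = (-2, 3, 5)
a' = -2*e1 + 3*e2 + 5*e3


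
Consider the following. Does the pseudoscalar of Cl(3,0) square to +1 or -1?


The pseudoscalar I = e1...e_n (product of all n generators) of Cl(p,q) satisfies I^2 = (-1)^(q + n(n-1)/2).
p = 3, q = 0, n = p + q = 3
n(n-1)/2 = 3 * 2 / 2 = 3
Exponent = q + n(n-1)/2 = 0 + 3 = 3
I^2 = (-1)^3 = -1


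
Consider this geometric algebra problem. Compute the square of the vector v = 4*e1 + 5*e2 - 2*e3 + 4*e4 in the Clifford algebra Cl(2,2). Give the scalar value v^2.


v^2 = sum of c_i^2 * e_i^2
Positive signature terms (e_i^2 = +1): 4^2 + 5^2 = 41
Negative signature terms (e_j^2 = -1): (-2)^2 + 4^2 = 20
v^2 = 41 - 20 = 21


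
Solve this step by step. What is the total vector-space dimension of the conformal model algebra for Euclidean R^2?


The conformal model of R^2 uses Cl(3,1): the 2 Euclidean generators plus two extra orthogonal generators e+ (e+^2 = +1) and e- (e-^2 = -1), from which the null vectors e0, einf are built.
Number of generators m = 2 + 2 = 4.
dim Cl(p,q) = 2^m = 2^4 = 16


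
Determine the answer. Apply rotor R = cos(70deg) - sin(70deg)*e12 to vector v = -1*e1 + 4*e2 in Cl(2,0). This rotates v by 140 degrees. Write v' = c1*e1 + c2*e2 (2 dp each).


Rotor R = cos(70deg) - sin(70deg)*e12
Rotation angle theta = 2 * 70 = 140 degrees
v' = R*v*~R rotates v by theta.
cos(140deg) = -0.7660, sin(140deg) = 0.6428
v'_1 = -1*cos(140deg) - 4*sin(140deg)
= -1*(-0.7660) - 4*0.6428
= -1.81
v'_2 = -1*sin(140deg) + 4*cos(140deg)
= -1*0.6428 + 4*(-0.7660)
= -3.71
v' = -1.81*e1 - 3.71*e2


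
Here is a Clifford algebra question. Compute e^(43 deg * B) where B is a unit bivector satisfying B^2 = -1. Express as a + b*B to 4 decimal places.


For a unit bivector B with B^2 = -1, the exponential series gives
e^(theta*B) = cos(theta) + sin(theta)*B (the GA analogue of Euler's formula).
theta = 43 degrees = 0.750492 rad
cos(43 deg) = 0.7314
sin(43 deg) = 0.6820
exp(theta*B) = 0.7314 + 0.6820*B


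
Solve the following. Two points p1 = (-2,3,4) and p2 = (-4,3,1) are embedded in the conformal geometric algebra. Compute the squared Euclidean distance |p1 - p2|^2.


p1 - p2 = (2, 0, 3)
|p1 - p2|^2 = 2^2 + 0^2 + 3^2
= 4 + 0 + 9
= 13


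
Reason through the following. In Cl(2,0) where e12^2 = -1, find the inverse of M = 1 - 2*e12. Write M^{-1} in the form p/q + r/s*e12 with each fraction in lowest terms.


M = 1 - 2*e12, where e12^2 = -1.
Since M commutes with its reverse ~M = a - b*e12, M * ~M = a^2 - b^2*e12^2 = a^2 + b^2.
So M^{-1} = ~M / (a^2 + b^2) = (a - b*e12)/(a^2 + b^2).
a^2 + b^2 = 1 + 4 = 5
Scalar part = 1/5 = 1/5
Bivector coeff = 2/5 = 2/5
M^{-1} = 1/5 + 2/5*e12


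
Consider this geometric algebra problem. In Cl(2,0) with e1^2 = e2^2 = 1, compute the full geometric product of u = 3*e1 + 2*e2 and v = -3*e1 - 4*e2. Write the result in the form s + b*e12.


Expand: (3*e1 + 2*e2)(-3*e1 - 4*e2)
= 3*(-3)*e1e1 + 3*(-4)*e1e2 + 2*(-3)*e2e1 + 2*(-4)*e2e2
Using e1^2 = e2^2 = 1, e2e1 = -e1e2:
Scalar part s = 3*(-3) + 2*(-4) = -9 + (-8) = -17
Bivector part b = 3*(-4) - 2*(-3) = -12 - (-6) = -6
uv = -17 - 6*e12


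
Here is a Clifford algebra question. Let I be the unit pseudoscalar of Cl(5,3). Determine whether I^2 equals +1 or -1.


The pseudoscalar I = e1...e_n (product of all n generators) of Cl(p,q) satisfies I^2 = (-1)^(q + n(n-1)/2).
p = 5, q = 3, n = p + q = 8
n(n-1)/2 = 8 * 7 / 2 = 28
Exponent = q + n(n-1)/2 = 3 + 28 = 31
I^2 = (-1)^31 = -1


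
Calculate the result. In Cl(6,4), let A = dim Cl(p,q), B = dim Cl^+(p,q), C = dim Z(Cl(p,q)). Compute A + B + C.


n = 6 + 4 = 10
Total dim = 2^10 = 1024
Even subalgebra dim = 2^9 = 512
n is even, so center dim = 1
Sum = 1024 + 512 + 1 = 1537


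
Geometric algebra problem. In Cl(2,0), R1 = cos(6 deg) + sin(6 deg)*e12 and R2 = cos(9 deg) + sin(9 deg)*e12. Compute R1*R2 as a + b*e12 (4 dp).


Same-plane rotors commute and their half-angles add:
R1*R2 = cos(a1 + a2) + sin(a1 + a2)*e12.
a1 + a2 = 6 + 9 = 15 deg
cos(15 deg) = 0.9659
sin(15 deg) = 0.2588
R1*R2 = 0.9659 + 0.2588*e12


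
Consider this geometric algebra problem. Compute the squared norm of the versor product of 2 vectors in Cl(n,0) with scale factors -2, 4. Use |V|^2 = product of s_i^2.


Each vector v_i has |v_i|^2 = s_i^2
Squared scales: (-2)^2 = 4, 4^2 = 16
|V|^2 = 4 * 16
= 64


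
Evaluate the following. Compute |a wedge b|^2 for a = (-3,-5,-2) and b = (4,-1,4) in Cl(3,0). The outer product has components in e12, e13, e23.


a wedge b = (a1*b2 - a2*b1)*e12 + (a1*b3 - a3*b1)*e13 + (a2*b3 - a3*b2)*e23
e12 coeff: (-3)*(-1) - (-5)*4 = 3 - (-20) = 23
e13 coeff: (-3)*4 - (-2)*4 = -12 - (-8) = -4
e23 coeff: (-5)*4 - (-2)*(-1) = -20 - 2 = -22
|a wedge b|^2 = 23^2 + (-4)^2 + (-22)^2
= 529 + 16 + 484
= 1029


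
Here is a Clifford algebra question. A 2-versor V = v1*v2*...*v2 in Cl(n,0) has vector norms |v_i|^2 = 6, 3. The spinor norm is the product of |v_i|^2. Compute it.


Spinor norm N(V) = |v1|^2 * |v2|^2 * ... * |v2|^2
= 6 * 3
Running product: 6, 18
N(V) = 18


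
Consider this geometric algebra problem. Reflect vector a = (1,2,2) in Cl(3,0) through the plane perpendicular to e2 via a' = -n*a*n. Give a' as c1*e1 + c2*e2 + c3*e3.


Reflection formula: a' = -n*a*n, with n = e2 (unit vector, n^2 = 1).
For reflection through hyperplane perp to e2:
The component along e2 flips sign, others stay.
a = (1, 2, 2)
a' = (1, -2, 2)
a' = 1*e1 - 2*e2 + 2*e3


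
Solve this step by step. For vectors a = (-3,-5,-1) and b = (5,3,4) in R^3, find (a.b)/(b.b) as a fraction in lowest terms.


Projection coefficient = (a . b) / (b . b)
a . b = (-3)*5 + (-5)*3 + (-1)*4
= -15 + (-15) + (-4) = -34
b . b = 5^2 + 3^2 + 4^2
= 25 + 9 + 16 = 50
Coefficient = -34/50
In lowest terms: -17/25


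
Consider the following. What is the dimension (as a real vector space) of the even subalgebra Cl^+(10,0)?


Even subalgebra dimension = 2^(n-1)
n = 10 + 0 = 10
2^(10 - 1) = 2^9 = 512
Verification: sum of C(10,k) for even k = 1 + 45 + 210 + 210 + 45 + 1 = 512
Result = 512


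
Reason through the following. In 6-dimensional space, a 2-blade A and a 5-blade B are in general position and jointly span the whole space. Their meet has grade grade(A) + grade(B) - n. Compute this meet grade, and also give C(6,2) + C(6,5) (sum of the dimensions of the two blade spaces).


Meet grade = grade(A) + grade(B) - n
= 2 + 5 - 6 = 1
C(6,2) = 15
C(6,5) = 6
dim_A + dim_B = 15 + 6 = 21


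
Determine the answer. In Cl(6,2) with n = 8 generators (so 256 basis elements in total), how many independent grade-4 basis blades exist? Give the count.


Number of grade-k basis blades in Cl(p,q) with n = p + q is C(n, k).
n = 6 + 2 = 8
C(8, 4) = 8! / (4! * 4!)
= 40320 / (24 * 24)
= 70


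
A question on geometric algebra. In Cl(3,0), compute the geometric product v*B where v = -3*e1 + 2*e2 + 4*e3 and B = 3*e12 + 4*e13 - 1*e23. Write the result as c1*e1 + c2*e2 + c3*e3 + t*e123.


vB has grade-1 (vector) and grade-3 (trivector) parts: vB = (v _| B) + (v ^ B).
Vector part <vB>_1:
  e1: -v2*b12 - v3*b13 = -(2)*(3) - (4)*(4) = -22
  e2: v1*b12 - v3*b23 = (-3)*(3) - (4)*(-1) = -5
  e3: v1*b13 + v2*b23 = (-3)*(4) + (2)*(-1) = -14
Trivector part <vB>_3:
  e123: v1*b23 - v2*b13 + v3*b12 = (-3)*(-1) - (2)*(4) + (4)*(3) = 7
vB = -22*e1 - 5*e2 - 14*e3 + 7*e123


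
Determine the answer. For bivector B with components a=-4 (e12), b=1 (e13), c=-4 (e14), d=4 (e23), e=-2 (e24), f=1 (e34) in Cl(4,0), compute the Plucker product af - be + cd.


Plucker relation: af - be + cd
a*f = (-4)*1 = -4
b*e = 1*(-2) = -2
c*d = (-4)*4 = -16
af - be + cd = -4 - (-2) + (-16)
= -18


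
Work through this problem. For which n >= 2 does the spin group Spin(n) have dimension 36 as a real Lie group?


dim Spin(n) = dim so(n) = n(n-1)/2.
Solve n(n-1)/2 = 36, i.e. n^2 - n - 72 = 0.
Discriminant = 1 + 8*36 = 289
n = (1 + sqrt(289))/2 = (1 + 17)/2 = 9


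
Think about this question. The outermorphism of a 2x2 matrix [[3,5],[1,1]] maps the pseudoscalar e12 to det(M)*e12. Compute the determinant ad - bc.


The outermorphism of a linear map f sends e1^e2 to f(e1)^f(e2).
f(e1) = 3*e1 + 1*e2
f(e2) = 5*e1 + 1*e2
f(e1) ^ f(e2) = (3*e1 + 1*e2) ^ (5*e1 + 1*e2)
= 3*1*e12 + 1*5*e21
= (3 - 5)*e12
= -2*e12
Coefficient = -2


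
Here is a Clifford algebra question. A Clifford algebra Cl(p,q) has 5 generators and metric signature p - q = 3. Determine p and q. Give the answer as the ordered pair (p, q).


We need p + q = 5 and p - q = 3.
Adding: 2p = 5 + 3 = 8, so p = 4.
Then q = 5 - 4 = 1.
(p, q) = (4, 1)


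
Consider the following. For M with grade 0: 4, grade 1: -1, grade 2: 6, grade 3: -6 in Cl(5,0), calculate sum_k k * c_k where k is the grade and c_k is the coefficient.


Grade-weighted sum = sum of grade_k * coefficient_k
0*4 = 0
1*(-1) = -1
2*6 = 12
3*(-6) = -18
Total = 0 + (-1) + 12 + (-18) = -7


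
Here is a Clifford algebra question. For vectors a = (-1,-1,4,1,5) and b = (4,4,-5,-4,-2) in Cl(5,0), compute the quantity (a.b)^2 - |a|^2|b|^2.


a . b = (-1)*4 + (-1)*4 + 4*(-5) + 1*(-4) + 5*(-2)
= -4 + (-4) + (-20) + (-4) + (-10) = -42
|a|^2 = (-1)^2 + (-1)^2 + 4^2 + 1^2 + 5^2 = 44
|b|^2 = 4^2 + 4^2 + (-5)^2 + (-4)^2 + (-2)^2 = 77
(a.b)^2 = (-42)^2 = 1764
|a|^2 * |b|^2 = 44 * 77 = 3388
Result = 1764 - 3388 = -1624


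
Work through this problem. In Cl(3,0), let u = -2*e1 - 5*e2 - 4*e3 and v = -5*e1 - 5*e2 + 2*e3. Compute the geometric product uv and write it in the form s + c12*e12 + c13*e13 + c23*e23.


In Cl(3,0): e_i^2 = 1, e_ie_j = -e_je_i for i != j.
Scalar part = u . v = (-2)*(-5) + (-5)*(-5) + (-4)*2
= 10 + 25 + (-8) = 27
e12 coeff = (-2)*(-5) - (-5)*(-5) = 10 - 25 = -15
e13 coeff = (-2)*2 - (-4)*(-5) = -4 - 20 = -24
e23 coeff = (-5)*2 - (-4)*(-5) = -10 - 20 = -30
uv = 27 - 15*e12 - 24*e13 - 30*e23


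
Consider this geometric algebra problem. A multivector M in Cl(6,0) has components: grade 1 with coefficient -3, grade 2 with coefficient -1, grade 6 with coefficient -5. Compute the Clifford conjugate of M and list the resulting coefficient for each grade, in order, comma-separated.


Clifford conjugate sign for grade k: (-1)^(k(k+1)/2)
Grade 1: (-1)^(1*2/2) = (-1)^1 = -1, coeff -3 -> 3
Grade 2: (-1)^(2*3/2) = (-1)^3 = -1, coeff -1 -> 1
Grade 6: (-1)^(6*7/2) = (-1)^21 = -1, coeff -5 -> 5
Conjugated coefficients: 3, 1, 5


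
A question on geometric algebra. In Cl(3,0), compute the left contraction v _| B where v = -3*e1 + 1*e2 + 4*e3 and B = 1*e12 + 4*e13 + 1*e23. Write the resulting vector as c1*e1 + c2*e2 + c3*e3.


Left contraction v _| B = <vB>_1 (grade-1 part of the geometric product vB).
Using e1_|e12 = e2, e2_|e12 = -e1, e1_|e13 = e3, e3_|e13 = -e1, e2_|e23 = e3, e3_|e23 = -e2:
e1 coeff: -v2*b12 - v3*b13 = -(1)*(1) - (4)*(4) = -17
e2 coeff: v1*b12 - v3*b23 = (-3)*(1) - (4)*(1) = -7
e3 coeff: v1*b13 + v2*b23 = (-3)*(4) + (1)*(1) = -11
v _| B = -17*e1 - 7*e2 - 11*e3


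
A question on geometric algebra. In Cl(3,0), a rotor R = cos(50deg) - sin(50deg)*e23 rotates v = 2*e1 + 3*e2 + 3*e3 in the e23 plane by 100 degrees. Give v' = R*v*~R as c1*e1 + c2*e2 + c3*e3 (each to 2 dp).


Rotor R = cos(50deg) - sin(50deg)*e23
Rotation angle theta = 2 * 50 = 100 degrees in the e23 plane (e2 -> e3).
The component perpendicular to the plane (e1) is invariant: v'_1 = v1 = 2.00
cos(100deg) = -0.1736, sin(100deg) = 0.9848
v'_2 = v2*cos(theta) - v3*sin(theta) = 3*(-0.1736) - 3*0.9848 = -3.48
v'_3 = v2*sin(theta) + v3*cos(theta) = 3*0.9848 + 3*(-0.1736) = 2.43
v' = 2.00*e1 - 3.48*e2 + 2.43*e3


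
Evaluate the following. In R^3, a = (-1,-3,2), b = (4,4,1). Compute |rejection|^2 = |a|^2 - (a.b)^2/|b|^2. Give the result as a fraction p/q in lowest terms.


|a|^2 = (-1)^2 + (-3)^2 + 2^2 = 14
|b|^2 = 4^2 + 4^2 + 1^2 = 33
a . b = (-1)*4 + (-3)*4 + 2*1 = -14
(a.b)^2 = (-14)^2 = 196
|rej|^2 = 14 - 196/33
= (462 - 196)/33
= 266/33
In lowest terms: 266/33


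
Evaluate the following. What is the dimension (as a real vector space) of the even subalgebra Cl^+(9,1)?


Even subalgebra dimension = 2^(n-1)
n = 9 + 1 = 10
2^(10 - 1) = 2^9 = 512
Verification: sum of C(10,k) for even k = 1 + 45 + 210 + 210 + 45 + 1 = 512
Result = 512


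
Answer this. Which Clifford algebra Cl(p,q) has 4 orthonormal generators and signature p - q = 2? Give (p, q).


We need p + q = 4 and p - q = 2.
Adding: 2p = 4 + 2 = 6, so p = 3.
Then q = 4 - 3 = 1.
(p, q) = (3, 1)


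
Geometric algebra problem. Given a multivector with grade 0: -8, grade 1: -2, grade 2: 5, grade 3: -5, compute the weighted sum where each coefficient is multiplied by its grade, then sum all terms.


Grade-weighted sum = sum of grade_k * coefficient_k
0*(-8) = 0
1*(-2) = -2
2*5 = 10
3*(-5) = -15
Total = 0 + (-2) + 10 + (-15) = -7


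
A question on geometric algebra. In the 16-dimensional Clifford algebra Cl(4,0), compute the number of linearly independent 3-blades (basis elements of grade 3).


Number of grade-k basis blades in Cl(p,q) with n = p + q is C(n, k).
n = 4 + 0 = 4
C(4, 3) = 4! / (3! * 1!)
= 24 / (6 * 1)
= 4


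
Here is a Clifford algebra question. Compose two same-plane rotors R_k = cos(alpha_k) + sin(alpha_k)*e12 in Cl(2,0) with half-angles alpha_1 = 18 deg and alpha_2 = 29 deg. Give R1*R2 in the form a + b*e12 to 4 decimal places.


Same-plane rotors commute and their half-angles add:
R1*R2 = cos(a1 + a2) + sin(a1 + a2)*e12.
a1 + a2 = 18 + 29 = 47 deg
cos(47 deg) = 0.6820
sin(47 deg) = 0.7314
R1*R2 = 0.6820 + 0.7314*e12


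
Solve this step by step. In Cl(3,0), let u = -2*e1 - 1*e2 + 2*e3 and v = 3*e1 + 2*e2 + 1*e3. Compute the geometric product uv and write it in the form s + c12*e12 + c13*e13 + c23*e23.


In Cl(3,0): e_i^2 = 1, e_ie_j = -e_je_i for i != j.
Scalar part = u . v = (-2)*3 + (-1)*2 + 2*1
= -6 + (-2) + 2 = -6
e12 coeff = (-2)*2 - (-1)*3 = -4 - (-3) = -1
e13 coeff = (-2)*1 - 2*3 = -2 - 6 = -8
e23 coeff = (-1)*1 - 2*2 = -1 - 4 = -5
uv = -6 - 1*e12 - 8*e13 - 5*e23


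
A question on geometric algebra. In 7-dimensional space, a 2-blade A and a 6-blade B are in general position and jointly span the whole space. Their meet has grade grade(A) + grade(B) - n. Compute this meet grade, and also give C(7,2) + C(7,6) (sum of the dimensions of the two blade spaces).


Meet grade = grade(A) + grade(B) - n
= 2 + 6 - 7 = 1
C(7,2) = 21
C(7,6) = 7
dim_A + dim_B = 21 + 7 = 28


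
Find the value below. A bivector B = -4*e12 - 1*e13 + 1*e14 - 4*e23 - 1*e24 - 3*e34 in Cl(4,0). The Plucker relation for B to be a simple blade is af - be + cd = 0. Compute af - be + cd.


Plucker relation: af - be + cd
a*f = (-4)*(-3) = 12
b*e = (-1)*(-1) = 1
c*d = 1*(-4) = -4
af - be + cd = 12 - 1 + (-4)
= 7


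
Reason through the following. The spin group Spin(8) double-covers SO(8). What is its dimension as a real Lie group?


Spin(n) double-covers SO(n); both have Lie algebra so(n) of dimension n(n-1)/2.
n = 8
n(n-1) = 8 * 7 = 56
dim Spin(8) = 56/2 = 28


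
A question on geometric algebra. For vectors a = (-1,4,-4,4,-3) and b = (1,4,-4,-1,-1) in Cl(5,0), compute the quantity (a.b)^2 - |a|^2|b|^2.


a . b = (-1)*1 + 4*4 + (-4)*(-4) + 4*(-1) + (-3)*(-1)
= -1 + 16 + 16 + (-4) + 3 = 30
|a|^2 = (-1)^2 + 4^2 + (-4)^2 + 4^2 + (-3)^2 = 58
|b|^2 = 1^2 + 4^2 + (-4)^2 + (-1)^2 + (-1)^2 = 35
(a.b)^2 = 30^2 = 900
|a|^2 * |b|^2 = 58 * 35 = 2030
Result = 900 - 2030 = -1130


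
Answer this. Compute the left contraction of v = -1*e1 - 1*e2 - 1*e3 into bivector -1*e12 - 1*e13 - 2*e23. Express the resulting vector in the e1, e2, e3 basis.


Left contraction v _| B = <vB>_1 (grade-1 part of the geometric product vB).
Using e1_|e12 = e2, e2_|e12 = -e1, e1_|e13 = e3, e3_|e13 = -e1, e2_|e23 = e3, e3_|e23 = -e2:
e1 coeff: -v2*b12 - v3*b13 = -(-1)*(-1) - (-1)*(-1) = -2
e2 coeff: v1*b12 - v3*b23 = (-1)*(-1) - (-1)*(-2) = -1
e3 coeff: v1*b13 + v2*b23 = (-1)*(-1) + (-1)*(-2) = 3
v _| B = -2*e1 - 1*e2 + 3*e3


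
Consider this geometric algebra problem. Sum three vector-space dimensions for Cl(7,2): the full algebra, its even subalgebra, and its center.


n = 7 + 2 = 9
Total dim = 2^9 = 512
Even subalgebra dim = 2^8 = 256
n is odd, so center dim = 2
Sum = 512 + 256 + 2 = 770


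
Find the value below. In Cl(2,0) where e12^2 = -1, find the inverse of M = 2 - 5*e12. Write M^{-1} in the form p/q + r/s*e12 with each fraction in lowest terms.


M = 2 - 5*e12, where e12^2 = -1.
Since M commutes with its reverse ~M = a - b*e12, M * ~M = a^2 - b^2*e12^2 = a^2 + b^2.
So M^{-1} = ~M / (a^2 + b^2) = (a - b*e12)/(a^2 + b^2).
a^2 + b^2 = 4 + 25 = 29
Scalar part = 2/29 = 2/29
Bivector coeff = 5/29 = 5/29
M^{-1} = 2/29 + 5/29*e12


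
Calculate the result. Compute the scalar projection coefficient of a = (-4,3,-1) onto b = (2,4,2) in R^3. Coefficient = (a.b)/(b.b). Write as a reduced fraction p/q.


Projection coefficient = (a . b) / (b . b)
a . b = (-4)*2 + 3*4 + (-1)*2
= -8 + 12 + (-2) = 2
b . b = 2^2 + 4^2 + 2^2
= 4 + 16 + 4 = 24
Coefficient = 2/24
In lowest terms: 1/12


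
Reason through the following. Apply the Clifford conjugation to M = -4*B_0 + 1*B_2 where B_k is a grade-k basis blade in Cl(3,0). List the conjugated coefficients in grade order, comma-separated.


Clifford conjugate sign for grade k: (-1)^(k(k+1)/2)
Grade 0: (-1)^(0*1/2) = (-1)^0 = 1, coeff -4 -> -4
Grade 2: (-1)^(2*3/2) = (-1)^3 = -1, coeff 1 -> -1
Conjugated coefficients: -4, -1


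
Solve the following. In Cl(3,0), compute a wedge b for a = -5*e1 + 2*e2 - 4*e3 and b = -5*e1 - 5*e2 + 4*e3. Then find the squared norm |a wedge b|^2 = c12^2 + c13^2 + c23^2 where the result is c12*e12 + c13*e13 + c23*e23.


a wedge b = (a1*b2 - a2*b1)*e12 + (a1*b3 - a3*b1)*e13 + (a2*b3 - a3*b2)*e23
e12 coeff: (-5)*(-5) - 2*(-5) = 25 - (-10) = 35
e13 coeff: (-5)*4 - (-4)*(-5) = -20 - 20 = -40
e23 coeff: 2*4 - (-4)*(-5) = 8 - 20 = -12
|a wedge b|^2 = 35^2 + (-40)^2 + (-12)^2
= 1225 + 1600 + 144
= 2969


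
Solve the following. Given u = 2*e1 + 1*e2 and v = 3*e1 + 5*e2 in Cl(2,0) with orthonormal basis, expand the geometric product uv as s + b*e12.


Expand: (2*e1 + 1*e2)(3*e1 + 5*e2)
= 2*3*e1e1 + 2*5*e1e2 + 1*3*e2e1 + 1*5*e2e2
Using e1^2 = e2^2 = 1, e2e1 = -e1e2:
Scalar part s = 2*3 + 1*5 = 6 + 5 = 11
Bivector part b = 2*5 - 1*3 = 10 - 3 = 7
uv = 11 + 7*e12


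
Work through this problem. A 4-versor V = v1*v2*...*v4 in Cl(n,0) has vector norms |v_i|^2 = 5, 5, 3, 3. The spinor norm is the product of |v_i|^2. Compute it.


Spinor norm N(V) = |v1|^2 * |v2|^2 * ... * |v4|^2
= 5 * 5 * 3 * 3
Running product: 5, 25, 75, 225
N(V) = 225


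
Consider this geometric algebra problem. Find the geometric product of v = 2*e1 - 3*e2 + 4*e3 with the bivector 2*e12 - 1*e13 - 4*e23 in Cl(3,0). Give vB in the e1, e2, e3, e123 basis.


vB has grade-1 (vector) and grade-3 (trivector) parts: vB = (v _| B) + (v ^ B).
Vector part <vB>_1:
  e1: -v2*b12 - v3*b13 = -(-3)*(2) - (4)*(-1) = 10
  e2: v1*b12 - v3*b23 = (2)*(2) - (4)*(-4) = 20
  e3: v1*b13 + v2*b23 = (2)*(-1) + (-3)*(-4) = 10
Trivector part <vB>_3:
  e123: v1*b23 - v2*b13 + v3*b12 = (2)*(-4) - (-3)*(-1) + (4)*(2) = -3
vB = 10*e1 + 20*e2 + 10*e3 - 3*e123


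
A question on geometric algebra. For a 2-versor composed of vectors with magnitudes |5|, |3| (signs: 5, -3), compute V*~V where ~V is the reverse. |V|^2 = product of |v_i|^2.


Each vector v_i has |v_i|^2 = s_i^2
Squared scales: 5^2 = 25, (-3)^2 = 9
|V|^2 = 25 * 9
= 225


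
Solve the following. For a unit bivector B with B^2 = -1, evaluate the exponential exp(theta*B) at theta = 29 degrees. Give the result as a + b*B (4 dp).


For a unit bivector B with B^2 = -1, the exponential series gives
e^(theta*B) = cos(theta) + sin(theta)*B (the GA analogue of Euler's formula).
theta = 29 degrees = 0.506145 rad
cos(29 deg) = 0.8746
sin(29 deg) = 0.4848
exp(theta*B) = 0.8746 + 0.4848*B


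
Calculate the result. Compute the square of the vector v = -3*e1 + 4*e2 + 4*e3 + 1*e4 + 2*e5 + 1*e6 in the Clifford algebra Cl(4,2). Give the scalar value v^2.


v^2 = sum of c_i^2 * e_i^2
Positive signature terms (e_i^2 = +1): (-3)^2 + 4^2 + 4^2 + 1^2 = 42
Negative signature terms (e_j^2 = -1): 2^2 + 1^2 = 5
v^2 = 42 - 5 = 37


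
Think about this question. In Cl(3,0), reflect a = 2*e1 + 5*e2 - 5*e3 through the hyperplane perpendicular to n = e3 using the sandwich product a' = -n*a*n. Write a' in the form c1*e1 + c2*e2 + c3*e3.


Reflection formula: a' = -n*a*n, with n = e3 (unit vector, n^2 = 1).
For reflection through hyperplane perp to e3:
The component along e3 flips sign, others stay.
a = (2, 5, -5)
a' = (2, 5, 5)
a' = 2*e1 + 5*e2 + 5*e3


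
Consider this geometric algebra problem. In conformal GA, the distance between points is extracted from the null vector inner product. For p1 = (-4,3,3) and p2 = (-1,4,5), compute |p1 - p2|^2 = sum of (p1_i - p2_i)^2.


p1 - p2 = (-3, -1, -2)
|p1 - p2|^2 = (-3)^2 + (-1)^2 + (-2)^2
= 9 + 1 + 4
= 14


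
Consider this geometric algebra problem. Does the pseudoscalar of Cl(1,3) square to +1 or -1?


The pseudoscalar I = e1...e_n (product of all n generators) of Cl(p,q) satisfies I^2 = (-1)^(q + n(n-1)/2).
p = 1, q = 3, n = p + q = 4
n(n-1)/2 = 4 * 3 / 2 = 6
Exponent = q + n(n-1)/2 = 3 + 6 = 9
I^2 = (-1)^9 = -1


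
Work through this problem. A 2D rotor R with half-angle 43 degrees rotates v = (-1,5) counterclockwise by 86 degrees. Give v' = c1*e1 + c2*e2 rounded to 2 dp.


Rotor R = cos(43deg) - sin(43deg)*e12
Rotation angle theta = 2 * 43 = 86 degrees
v' = R*v*~R rotates v by theta.
cos(86deg) = 0.0698, sin(86deg) = 0.9976
v'_1 = -1*cos(86deg) - 5*sin(86deg)
= -1*0.0698 - 5*0.9976
= -5.06
v'_2 = -1*sin(86deg) + 5*cos(86deg)
= -1*0.9976 + 5*0.0698
= -0.65
v' = -5.06*e1 - 0.65*e2


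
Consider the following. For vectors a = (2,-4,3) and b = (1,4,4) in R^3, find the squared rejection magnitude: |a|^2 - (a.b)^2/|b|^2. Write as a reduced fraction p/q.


|a|^2 = 2^2 + (-4)^2 + 3^2 = 29
|b|^2 = 1^2 + 4^2 + 4^2 = 33
a . b = 2*1 + (-4)*4 + 3*4 = -2
(a.b)^2 = (-2)^2 = 4
|rej|^2 = 29 - 4/33
= (957 - 4)/33
= 953/33
In lowest terms: 953/33


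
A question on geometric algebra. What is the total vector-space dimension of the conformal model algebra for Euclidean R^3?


The conformal model of R^3 uses Cl(4,1): the 3 Euclidean generators plus two extra orthogonal generators e+ (e+^2 = +1) and e- (e-^2 = -1), from which the null vectors e0, einf are built.
Number of generators m = 3 + 2 = 5.
dim Cl(p,q) = 2^m = 2^5 = 32


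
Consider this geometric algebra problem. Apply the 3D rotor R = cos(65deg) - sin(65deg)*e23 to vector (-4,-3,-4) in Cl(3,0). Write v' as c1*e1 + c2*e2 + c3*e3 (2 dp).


Rotor R = cos(65deg) - sin(65deg)*e23
Rotation angle theta = 2 * 65 = 130 degrees in the e23 plane (e2 -> e3).
The component perpendicular to the plane (e1) is invariant: v'_1 = v1 = -4.00
cos(130deg) = -0.6428, sin(130deg) = 0.7660
v'_2 = v2*cos(theta) - v3*sin(theta) = -3*(-0.6428) - (-4)*0.7660 = 4.99
v'_3 = v2*sin(theta) + v3*cos(theta) = -3*0.7660 + (-4)*(-0.6428) = 0.27
v' = -4.00*e1 + 4.99*e2 + 0.27*e3


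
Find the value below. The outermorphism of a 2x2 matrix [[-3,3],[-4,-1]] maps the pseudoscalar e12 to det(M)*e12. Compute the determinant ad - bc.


The outermorphism of a linear map f sends e1^e2 to f(e1)^f(e2).
f(e1) = -3*e1 - 4*e2
f(e2) = 3*e1 - 1*e2
f(e1) ^ f(e2) = (-3*e1 - 4*e2) ^ (3*e1 - 1*e2)
= (-3)*(-1)*e12 + (-4)*3*e21
= (3 - (-12))*e12
= 15*e12
Coefficient = 15


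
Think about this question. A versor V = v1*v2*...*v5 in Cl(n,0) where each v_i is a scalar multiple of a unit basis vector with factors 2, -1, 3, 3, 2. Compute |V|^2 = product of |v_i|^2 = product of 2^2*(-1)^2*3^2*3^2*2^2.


Each vector v_i has |v_i|^2 = s_i^2
Squared scales: 2^2 = 4, (-1)^2 = 1, 3^2 = 9, 3^2 = 9, 2^2 = 4
|V|^2 = 4 * 1 * 9 * 9 * 4
= 1296


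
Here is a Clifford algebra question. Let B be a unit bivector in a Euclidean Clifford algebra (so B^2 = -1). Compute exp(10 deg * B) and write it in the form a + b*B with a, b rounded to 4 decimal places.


For a unit bivector B with B^2 = -1, the exponential series gives
e^(theta*B) = cos(theta) + sin(theta)*B (the GA analogue of Euler's formula).
theta = 10 degrees = 0.174533 rad
cos(10 deg) = 0.9848
sin(10 deg) = 0.1736
exp(theta*B) = 0.9848 + 0.1736*B


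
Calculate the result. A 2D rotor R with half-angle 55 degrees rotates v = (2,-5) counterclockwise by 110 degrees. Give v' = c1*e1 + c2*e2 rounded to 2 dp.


Rotor R = cos(55deg) - sin(55deg)*e12
Rotation angle theta = 2 * 55 = 110 degrees
v' = R*v*~R rotates v by theta.
cos(110deg) = -0.3420, sin(110deg) = 0.9397
v'_1 = 2*cos(110deg) - (-5)*sin(110deg)
= 2*(-0.3420) - (-5)*0.9397
= 4.01
v'_2 = 2*sin(110deg) + (-5)*cos(110deg)
= 2*0.9397 + (-5)*(-0.3420)
= 3.59
v' = 4.01*e1 + 3.59*e2


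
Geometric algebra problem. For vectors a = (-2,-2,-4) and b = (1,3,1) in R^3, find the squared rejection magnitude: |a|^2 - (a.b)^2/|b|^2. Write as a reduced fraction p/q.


|a|^2 = (-2)^2 + (-2)^2 + (-4)^2 = 24
|b|^2 = 1^2 + 3^2 + 1^2 = 11
a . b = (-2)*1 + (-2)*3 + (-4)*1 = -12
(a.b)^2 = (-12)^2 = 144
|rej|^2 = 24 - 144/11
= (264 - 144)/11
= 120/11
In lowest terms: 120/11


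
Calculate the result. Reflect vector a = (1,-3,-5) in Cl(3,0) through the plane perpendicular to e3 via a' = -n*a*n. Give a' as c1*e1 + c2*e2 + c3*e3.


Reflection formula: a' = -n*a*n, with n = e3 (unit vector, n^2 = 1).
For reflection through hyperplane perp to e3:
The component along e3 flips sign, others stay.
a = (1, -3, -5)
a' = (1, -3, 5)
a' = 1*e1 - 3*e2 + 5*e3


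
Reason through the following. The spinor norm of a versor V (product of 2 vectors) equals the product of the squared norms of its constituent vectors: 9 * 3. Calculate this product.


Spinor norm N(V) = |v1|^2 * |v2|^2 * ... * |v2|^2
= 9 * 3
Running product: 9, 27
N(V) = 27


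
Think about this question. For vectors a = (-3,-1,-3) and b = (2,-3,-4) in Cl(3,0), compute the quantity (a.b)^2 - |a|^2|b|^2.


a . b = (-3)*2 + (-1)*(-3) + (-3)*(-4)
= -6 + 3 + 12 = 9
|a|^2 = (-3)^2 + (-1)^2 + (-3)^2 = 19
|b|^2 = 2^2 + (-3)^2 + (-4)^2 = 29
(a.b)^2 = 9^2 = 81
|a|^2 * |b|^2 = 19 * 29 = 551
Result = 81 - 551 = -470


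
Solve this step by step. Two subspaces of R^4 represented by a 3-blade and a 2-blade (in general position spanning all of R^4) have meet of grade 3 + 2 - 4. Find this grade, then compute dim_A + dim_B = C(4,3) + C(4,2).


Meet grade = grade(A) + grade(B) - n
= 3 + 2 - 4 = 1
C(4,3) = 4
C(4,2) = 6
dim_A + dim_B = 4 + 6 = 10


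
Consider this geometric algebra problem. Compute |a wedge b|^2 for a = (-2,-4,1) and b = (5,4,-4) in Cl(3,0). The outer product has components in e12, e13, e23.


a wedge b = (a1*b2 - a2*b1)*e12 + (a1*b3 - a3*b1)*e13 + (a2*b3 - a3*b2)*e23
e12 coeff: (-2)*4 - (-4)*5 = -8 - (-20) = 12
e13 coeff: (-2)*(-4) - 1*5 = 8 - 5 = 3
e23 coeff: (-4)*(-4) - 1*4 = 16 - 4 = 12
|a wedge b|^2 = 12^2 + 3^2 + 12^2
= 144 + 9 + 144
= 297


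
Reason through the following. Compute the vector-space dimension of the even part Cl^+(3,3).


Even subalgebra dimension = 2^(n-1)
n = 3 + 3 = 6
2^(6 - 1) = 2^5 = 32
Verification: sum of C(6,k) for even k = 1 + 15 + 15 + 1 = 32
Result = 32


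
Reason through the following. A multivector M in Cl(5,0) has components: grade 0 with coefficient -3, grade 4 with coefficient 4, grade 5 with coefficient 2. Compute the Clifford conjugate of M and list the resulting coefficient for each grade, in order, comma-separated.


Clifford conjugate sign for grade k: (-1)^(k(k+1)/2)
Grade 0: (-1)^(0*1/2) = (-1)^0 = 1, coeff -3 -> -3
Grade 4: (-1)^(4*5/2) = (-1)^10 = 1, coeff 4 -> 4
Grade 5: (-1)^(5*6/2) = (-1)^15 = -1, coeff 2 -> -2
Conjugated coefficients: -3, 4, -2


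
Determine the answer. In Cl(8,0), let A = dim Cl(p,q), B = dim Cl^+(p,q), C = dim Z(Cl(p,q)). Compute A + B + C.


n = 8 + 0 = 8
Total dim = 2^8 = 256
Even subalgebra dim = 2^7 = 128
n is even, so center dim = 1
Sum = 256 + 128 + 1 = 385


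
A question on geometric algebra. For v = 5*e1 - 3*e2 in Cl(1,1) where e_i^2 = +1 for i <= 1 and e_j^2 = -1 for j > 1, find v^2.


v^2 = sum of c_i^2 * e_i^2
Positive signature terms (e_i^2 = +1): 5^2 = 25
Negative signature terms (e_j^2 = -1): (-3)^2 = 9
v^2 = 25 - 9 = 16


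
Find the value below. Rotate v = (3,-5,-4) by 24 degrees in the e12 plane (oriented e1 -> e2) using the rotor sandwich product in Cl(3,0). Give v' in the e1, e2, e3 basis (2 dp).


Rotor R = cos(12deg) - sin(12deg)*e12
Rotation angle theta = 2 * 12 = 24 degrees in the e12 plane (e1 -> e2).
The component perpendicular to the plane (e3) is invariant: v'_3 = v3 = -4.00
cos(24deg) = 0.9135, sin(24deg) = 0.4067
v'_1 = v1*cos(theta) - v2*sin(theta) = 3*0.9135 - (-5)*0.4067 = 4.77
v'_2 = v1*sin(theta) + v2*cos(theta) = 3*0.4067 + (-5)*0.9135 = -3.35
v' = 4.77*e1 - 3.35*e2 - 4.00*e3


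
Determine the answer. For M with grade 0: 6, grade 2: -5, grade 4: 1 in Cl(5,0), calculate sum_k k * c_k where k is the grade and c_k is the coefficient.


Grade-weighted sum = sum of grade_k * coefficient_k
0*6 = 0
2*(-5) = -10
4*1 = 4
Total = 0 + (-10) + 4 = -6


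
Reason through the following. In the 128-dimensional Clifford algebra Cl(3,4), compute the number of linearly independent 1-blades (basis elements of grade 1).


Number of grade-k basis blades in Cl(p,q) with n = p + q is C(n, k).
n = 3 + 4 = 7
C(7, 1) = 7! / (1! * 6!)
= 5040 / (1 * 720)
= 7


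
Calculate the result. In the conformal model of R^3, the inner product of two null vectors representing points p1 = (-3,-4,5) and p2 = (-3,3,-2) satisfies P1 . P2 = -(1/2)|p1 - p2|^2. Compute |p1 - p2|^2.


p1 - p2 = (0, -7, 7)
|p1 - p2|^2 = 0^2 + (-7)^2 + 7^2
= 0 + 49 + 49
= 98


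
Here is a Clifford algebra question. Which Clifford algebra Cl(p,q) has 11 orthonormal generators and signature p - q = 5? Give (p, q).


We need p + q = 11 and p - q = 5.
Adding: 2p = 11 + 5 = 16, so p = 8.
Then q = 11 - 8 = 3.
(p, q) = (8, 3)


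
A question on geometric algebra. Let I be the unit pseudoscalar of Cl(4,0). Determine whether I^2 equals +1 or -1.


The pseudoscalar I = e1...e_n (product of all n generators) of Cl(p,q) satisfies I^2 = (-1)^(q + n(n-1)/2).
p = 4, q = 0, n = p + q = 4
n(n-1)/2 = 4 * 3 / 2 = 6
Exponent = q + n(n-1)/2 = 0 + 6 = 6
I^2 = (-1)^6 = +1


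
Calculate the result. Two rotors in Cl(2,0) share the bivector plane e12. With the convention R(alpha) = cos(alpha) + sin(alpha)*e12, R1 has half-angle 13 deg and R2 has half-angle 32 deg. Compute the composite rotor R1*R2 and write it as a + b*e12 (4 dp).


Same-plane rotors commute and their half-angles add:
R1*R2 = cos(a1 + a2) + sin(a1 + a2)*e12.
a1 + a2 = 13 + 32 = 45 deg
cos(45 deg) = 0.7071
sin(45 deg) = 0.7071
R1*R2 = 0.7071 + 0.7071*e12


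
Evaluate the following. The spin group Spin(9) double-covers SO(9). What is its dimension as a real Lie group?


Spin(n) double-covers SO(n); both have Lie algebra so(n) of dimension n(n-1)/2.
n = 9
n(n-1) = 9 * 8 = 72
dim Spin(9) = 72/2 = 36


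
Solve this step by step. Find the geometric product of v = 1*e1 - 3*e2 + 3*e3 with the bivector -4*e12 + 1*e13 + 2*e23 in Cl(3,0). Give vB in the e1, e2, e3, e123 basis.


vB has grade-1 (vector) and grade-3 (trivector) parts: vB = (v _| B) + (v ^ B).
Vector part <vB>_1:
  e1: -v2*b12 - v3*b13 = -(-3)*(-4) - (3)*(1) = -15
  e2: v1*b12 - v3*b23 = (1)*(-4) - (3)*(2) = -10
  e3: v1*b13 + v2*b23 = (1)*(1) + (-3)*(2) = -5
Trivector part <vB>_3:
  e123: v1*b23 - v2*b13 + v3*b12 = (1)*(2) - (-3)*(1) + (3)*(-4) = -7
vB = -15*e1 - 10*e2 - 5*e3 - 7*e123


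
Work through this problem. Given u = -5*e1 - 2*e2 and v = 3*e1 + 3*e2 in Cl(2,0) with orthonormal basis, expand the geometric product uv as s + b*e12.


Expand: (-5*e1 - 2*e2)(3*e1 + 3*e2)
= (-5)*3*e1e1 + (-5)*3*e1e2 + (-2)*3*e2e1 + (-2)*3*e2e2
Using e1^2 = e2^2 = 1, e2e1 = -e1e2:
Scalar part s = (-5)*3 + (-2)*3 = -15 + (-6) = -21
Bivector part b = (-5)*3 - (-2)*3 = -15 - (-6) = -9
uv = -21 - 9*e12


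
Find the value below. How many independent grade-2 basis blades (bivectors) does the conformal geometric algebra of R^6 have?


The conformal model of R^6 uses Cl(7,1) with m = 6 + 2 = 8 generators.
Number of grade-2 blades = C(m, 2) = C(8, 2)
= 8*7/2 = 28


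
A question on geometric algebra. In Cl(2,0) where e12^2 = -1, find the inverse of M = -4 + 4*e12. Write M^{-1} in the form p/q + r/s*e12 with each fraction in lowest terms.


M = -4 + 4*e12, where e12^2 = -1.
Since M commutes with its reverse ~M = a - b*e12, M * ~M = a^2 - b^2*e12^2 = a^2 + b^2.
So M^{-1} = ~M / (a^2 + b^2) = (a - b*e12)/(a^2 + b^2).
a^2 + b^2 = 16 + 16 = 32
Scalar part = -4/32 = -1/8
Bivector coeff = -4/32 = -1/8
M^{-1} = -1/8 - 1/8*e12


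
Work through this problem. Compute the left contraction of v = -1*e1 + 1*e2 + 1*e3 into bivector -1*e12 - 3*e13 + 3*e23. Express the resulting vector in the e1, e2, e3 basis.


Left contraction v _| B = <vB>_1 (grade-1 part of the geometric product vB).
Using e1_|e12 = e2, e2_|e12 = -e1, e1_|e13 = e3, e3_|e13 = -e1, e2_|e23 = e3, e3_|e23 = -e2:
e1 coeff: -v2*b12 - v3*b13 = -(1)*(-1) - (1)*(-3) = 4
e2 coeff: v1*b12 - v3*b23 = (-1)*(-1) - (1)*(3) = -2
e3 coeff: v1*b13 + v2*b23 = (-1)*(-3) + (1)*(3) = 6
v _| B = 4*e1 - 2*e2 + 6*e3


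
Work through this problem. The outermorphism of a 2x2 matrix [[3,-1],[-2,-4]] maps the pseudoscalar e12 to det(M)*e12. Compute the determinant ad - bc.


The outermorphism of a linear map f sends e1^e2 to f(e1)^f(e2).
f(e1) = 3*e1 - 2*e2
f(e2) = -1*e1 - 4*e2
f(e1) ^ f(e2) = (3*e1 - 2*e2) ^ (-1*e1 - 4*e2)
= 3*(-4)*e12 + (-2)*(-1)*e21
= (-12 - 2)*e12
= -14*e12
Coefficient = -14


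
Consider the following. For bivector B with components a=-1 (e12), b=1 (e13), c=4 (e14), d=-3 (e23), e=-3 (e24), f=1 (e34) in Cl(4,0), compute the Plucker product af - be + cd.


Plucker relation: af - be + cd
a*f = (-1)*1 = -1
b*e = 1*(-3) = -3
c*d = 4*(-3) = -12
af - be + cd = -1 - (-3) + (-12)
= -10


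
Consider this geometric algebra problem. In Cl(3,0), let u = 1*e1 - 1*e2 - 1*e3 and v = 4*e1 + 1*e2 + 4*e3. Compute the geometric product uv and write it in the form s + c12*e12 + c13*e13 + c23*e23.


In Cl(3,0): e_i^2 = 1, e_ie_j = -e_je_i for i != j.
Scalar part = u . v = 1*4 + (-1)*1 + (-1)*4
= 4 + (-1) + (-4) = -1
e12 coeff = 1*1 - (-1)*4 = 1 - (-4) = 5
e13 coeff = 1*4 - (-1)*4 = 4 - (-4) = 8
e23 coeff = (-1)*4 - (-1)*1 = -4 - (-1) = -3
uv = -1 + 5*e12 + 8*e13 - 3*e23


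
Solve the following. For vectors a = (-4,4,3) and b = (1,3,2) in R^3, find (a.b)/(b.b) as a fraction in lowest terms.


Projection coefficient = (a . b) / (b . b)
a . b = (-4)*1 + 4*3 + 3*2
= -4 + 12 + 6 = 14
b . b = 1^2 + 3^2 + 2^2
= 1 + 9 + 4 = 14
Coefficient = 14/14
In lowest terms: 1/1


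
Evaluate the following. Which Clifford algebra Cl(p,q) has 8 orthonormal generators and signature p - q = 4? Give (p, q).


We need p + q = 8 and p - q = 4.
Adding: 2p = 8 + 4 = 12, so p = 6.
Then q = 8 - 6 = 2.
(p, q) = (6, 2)
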